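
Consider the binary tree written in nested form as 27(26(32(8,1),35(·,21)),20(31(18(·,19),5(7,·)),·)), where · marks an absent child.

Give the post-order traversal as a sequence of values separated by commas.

8, 1, 32, 21, 35, 26, 19, 18, 7, 5, 31, 20, 27

Post-order visits the left subtree, then the right subtree, then the node.
At 27: go left to 26.
  At 26: go left to 32.
    At 32: go left to 8.
      8 is a leaf — visit 8.
    At 32: go right to 1.
      1 is a leaf — visit 1.
    Visit 32.
  At 26: go right to 35.
    At 35: no left child.
    At 35: go right to 21.
      21 is a leaf — visit 21.
    Visit 35.
  Visit 26.
At 27: go right to 20.
  At 20: go left to 31.
    At 31: go left to 18.
      At 18: no left child.
      At 18: go right to 19.
        19 is a leaf — visit 19.
      Visit 18.
    At 31: go right to 5.
      At 5: go left to 7.
        7 is a leaf — visit 7.
      At 5: no right child.
      Visit 5.
    Visit 31.
  At 20: no right child.
  Visit 20.
Visit 27.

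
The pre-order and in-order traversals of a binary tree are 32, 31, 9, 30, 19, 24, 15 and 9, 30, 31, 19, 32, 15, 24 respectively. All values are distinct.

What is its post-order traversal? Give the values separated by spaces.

The first element of pre-order is the root; it splits in-order into left and right subtrees.
Root 32: left subtree has 4 nodes {9, 30, 31, 19}, right has 2 {15, 24}.
  Root 31: left subtree has 2 nodes {9, 30}, right has 1 {19}.
    Root 9: left subtree has 0 nodes { }, right has 1 {30}.
  Root 24: left subtree has 1 node {15}, right has 0 { }.

30 9 19 31 15 24 32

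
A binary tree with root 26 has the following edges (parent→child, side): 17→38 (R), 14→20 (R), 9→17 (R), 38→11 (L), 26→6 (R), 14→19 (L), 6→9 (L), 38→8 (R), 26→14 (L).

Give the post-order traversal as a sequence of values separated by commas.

19, 20, 14, 11, 8, 38, 17, 9, 6, 26

Post-order visits the left subtree, then the right subtree, then the node.
At 26: go left to 14.
  At 14: go left to 19.
    19 is a leaf — visit 19.
  At 14: go right to 20.
    20 is a leaf — visit 20.
  Visit 14.
At 26: go right to 6.
  At 6: go left to 9.
    At 9: no left child.
    At 9: go right to 17.
      At 17: no left child.
      At 17: go right to 38.
        At 38: go left to 11.
          11 is a leaf — visit 11.
        At 38: go right to 8.
          8 is a leaf — visit 8.
        Visit 38.
      Visit 17.
    Visit 9.
  At 6: no right child.
  Visit 6.
Visit 26.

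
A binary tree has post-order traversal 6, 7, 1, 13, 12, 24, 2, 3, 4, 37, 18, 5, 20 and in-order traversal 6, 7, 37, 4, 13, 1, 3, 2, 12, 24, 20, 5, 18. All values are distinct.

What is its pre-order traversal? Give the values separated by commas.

20, 37, 7, 6, 4, 3, 13, 1, 2, 24, 12, 5, 18

The last element of post-order is the root; it splits in-order into left and right subtrees.
Root 20: left subtree has 10 nodes {6, 7, 37, 4, 13, 1, 3, 2, 12, 24}, right has 2 {5, 18}.
  Root 37: left subtree has 2 nodes {6, 7}, right has 7 {4, 13, 1, 3, 2, 12, 24}.
    Root 7: left subtree has 1 node {6}, right has 0 { }.
    Root 4: left subtree has 0 nodes { }, right has 6 {13, 1, 3, 2, 12, 24}.
      Root 3: left subtree has 2 nodes {13, 1}, right has 3 {2, 12, 24}.
        Root 13: left subtree has 0 nodes { }, right has 1 {1}.
        Root 2: left subtree has 0 nodes { }, right has 2 {12, 24}.
          Root 24: left subtree has 1 node {12}, right has 0 { }.
  Root 5: left subtree has 0 nodes { }, right has 1 {18}.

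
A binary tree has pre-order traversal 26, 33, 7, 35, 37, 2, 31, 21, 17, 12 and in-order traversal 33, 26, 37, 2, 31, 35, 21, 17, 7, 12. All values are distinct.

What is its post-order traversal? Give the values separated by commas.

The first element of pre-order is the root; it splits in-order into left and right subtrees.
Root 26: left subtree has 1 node {33}, right has 8 {37, 2, 31, 35, 21, 17, 7, 12}.
  Root 7: left subtree has 6 nodes {37, 2, 31, 35, 21, 17}, right has 1 {12}.
    Root 35: left subtree has 3 nodes {37, 2, 31}, right has 2 {21, 17}.
      Root 37: left subtree has 0 nodes { }, right has 2 {2, 31}.
        Root 2: left subtree has 0 nodes { }, right has 1 {31}.
      Root 21: left subtree has 0 nodes { }, right has 1 {17}.

33, 31, 2, 37, 17, 21, 35, 12, 7, 26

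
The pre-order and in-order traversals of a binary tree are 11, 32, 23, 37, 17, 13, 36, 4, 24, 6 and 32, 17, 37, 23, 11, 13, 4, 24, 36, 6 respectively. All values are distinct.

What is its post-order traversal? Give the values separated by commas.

The first element of pre-order is the root; it splits in-order into left and right subtrees.
Root 11: left subtree has 4 nodes {32, 17, 37, 23}, right has 5 {13, 4, 24, 36, 6}.
  Root 32: left subtree has 0 nodes { }, right has 3 {17, 37, 23}.
    Root 23: left subtree has 2 nodes {17, 37}, right has 0 { }.
      Root 37: left subtree has 1 node {17}, right has 0 { }.
  Root 13: left subtree has 0 nodes { }, right has 4 {4, 24, 36, 6}.
    Root 36: left subtree has 2 nodes {4, 24}, right has 1 {6}.
      Root 4: left subtree has 0 nodes { }, right has 1 {24}.

17, 37, 23, 32, 24, 4, 6, 36, 13, 11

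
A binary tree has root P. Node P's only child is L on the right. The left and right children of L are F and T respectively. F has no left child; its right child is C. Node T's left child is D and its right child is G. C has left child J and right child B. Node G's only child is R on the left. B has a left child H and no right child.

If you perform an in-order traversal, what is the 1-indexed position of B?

6

In-order visits the left subtree, then the node, then the right subtree.
At P: no left child.
Visit P.
At P: go right to L.
  At L: go left to F.
    At F: no left child.
    Visit F.
    At F: go right to C.
      At C: go left to J.
        J is a leaf — visit J.
      Visit C.
      At C: go right to B.
        At B: go left to H.
          H is a leaf — visit H.
        Visit B.
        At B: no right child.
  Visit L.
  At L: go right to T.
    At T: go left to D.
      D is a leaf — visit D.
    Visit T.
    At T: go right to G.
      At G: go left to R.
        R is a leaf — visit R.
      Visit G.
      At G: no right child.
Full in-order sequence: P, F, J, C, H, B, L, D, T, R, G.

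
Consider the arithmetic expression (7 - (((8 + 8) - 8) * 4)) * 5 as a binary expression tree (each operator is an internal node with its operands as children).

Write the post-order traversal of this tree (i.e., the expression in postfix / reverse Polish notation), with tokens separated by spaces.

Post-order on an expression tree gives postfix notation: for each operator, emit left operand, right operand, then the operator.

7 8 8 + 8 - 4 * - 5 *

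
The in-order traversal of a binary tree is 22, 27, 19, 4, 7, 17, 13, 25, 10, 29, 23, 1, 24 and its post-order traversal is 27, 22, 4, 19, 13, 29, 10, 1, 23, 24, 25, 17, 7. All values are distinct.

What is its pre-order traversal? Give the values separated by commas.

The last element of post-order is the root; it splits in-order into left and right subtrees.
Root 7: left subtree has 4 nodes {22, 27, 19, 4}, right has 8 {17, 13, 25, 10, 29, 23, 1, 24}.
  Root 19: left subtree has 2 nodes {22, 27}, right has 1 {4}.
    Root 22: left subtree has 0 nodes { }, right has 1 {27}.
  Root 17: left subtree has 0 nodes { }, right has 7 {13, 25, 10, 29, 23, 1, 24}.
    Root 25: left subtree has 1 node {13}, right has 5 {10, 29, 23, 1, 24}.
      Root 24: left subtree has 4 nodes {10, 29, 23, 1}, right has 0 { }.
        Root 23: left subtree has 2 nodes {10, 29}, right has 1 {1}.
          Root 10: left subtree has 0 nodes { }, right has 1 {29}.

7, 19, 22, 27, 4, 17, 25, 13, 24, 23, 10, 29, 1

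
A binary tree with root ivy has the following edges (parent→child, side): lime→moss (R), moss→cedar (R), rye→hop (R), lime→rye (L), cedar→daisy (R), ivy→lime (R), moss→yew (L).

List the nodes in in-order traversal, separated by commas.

ivy, rye, hop, lime, yew, moss, cedar, daisy

In-order visits the left subtree, then the node, then the right subtree.
At ivy: no left child.
Visit ivy.
At ivy: go right to lime.
  At lime: go left to rye.
    At rye: no left child.
    Visit rye.
    At rye: go right to hop.
      hop is a leaf — visit hop.
  Visit lime.
  At lime: go right to moss.
    At moss: go left to yew.
      yew is a leaf — visit yew.
    Visit moss.
    At moss: go right to cedar.
      At cedar: no left child.
      Visit cedar.
      At cedar: go right to daisy.
        daisy is a leaf — visit daisy.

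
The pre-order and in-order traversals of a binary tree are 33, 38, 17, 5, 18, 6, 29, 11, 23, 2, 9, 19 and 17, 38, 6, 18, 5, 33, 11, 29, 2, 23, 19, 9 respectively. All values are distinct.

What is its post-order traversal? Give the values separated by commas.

The first element of pre-order is the root; it splits in-order into left and right subtrees.
Root 33: left subtree has 5 nodes {17, 38, 6, 18, 5}, right has 6 {11, 29, 2, 23, 19, 9}.
  Root 38: left subtree has 1 node {17}, right has 3 {6, 18, 5}.
    Root 5: left subtree has 2 nodes {6, 18}, right has 0 { }.
      Root 18: left subtree has 1 node {6}, right has 0 { }.
  Root 29: left subtree has 1 node {11}, right has 4 {2, 23, 19, 9}.
    Root 23: left subtree has 1 node {2}, right has 2 {19, 9}.
      Root 9: left subtree has 1 node {19}, right has 0 { }.

17, 6, 18, 5, 38, 11, 2, 19, 9, 23, 29, 33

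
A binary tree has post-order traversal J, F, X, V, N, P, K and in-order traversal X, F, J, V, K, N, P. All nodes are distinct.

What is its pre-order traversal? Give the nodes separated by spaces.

K V X F J P N

The last element of post-order is the root; it splits in-order into left and right subtrees.
Root K: left subtree has 4 nodes {X, F, J, V}, right has 2 {N, P}.
  Root V: left subtree has 3 nodes {X, F, J}, right has 0 { }.
    Root X: left subtree has 0 nodes { }, right has 2 {F, J}.
      Root F: left subtree has 0 nodes { }, right has 1 {J}.
  Root P: left subtree has 1 node {N}, right has 0 { }.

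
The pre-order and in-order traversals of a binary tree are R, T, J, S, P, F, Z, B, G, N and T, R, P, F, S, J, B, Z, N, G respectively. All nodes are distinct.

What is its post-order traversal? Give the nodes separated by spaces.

T F P S B N G Z J R

The first element of pre-order is the root; it splits in-order into left and right subtrees.
Root R: left subtree has 1 node {T}, right has 8 {P, F, S, J, B, Z, N, G}.
  Root J: left subtree has 3 nodes {P, F, S}, right has 4 {B, Z, N, G}.
    Root S: left subtree has 2 nodes {P, F}, right has 0 { }.
      Root P: left subtree has 0 nodes { }, right has 1 {F}.
    Root Z: left subtree has 1 node {B}, right has 2 {N, G}.
      Root G: left subtree has 1 node {N}, right has 0 { }.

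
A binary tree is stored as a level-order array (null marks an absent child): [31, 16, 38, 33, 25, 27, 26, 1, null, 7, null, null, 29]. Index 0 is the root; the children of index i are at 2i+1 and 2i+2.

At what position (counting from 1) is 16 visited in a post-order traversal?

Post-order visits the left subtree, then the right subtree, then the node.
At 31: go left to 16.
  At 16: go left to 33.
    At 33: go left to 1.
      1 is a leaf — visit 1.
    At 33: no right child.
    Visit 33.
  At 16: go right to 25.
    At 25: go left to 7.
      7 is a leaf — visit 7.
    At 25: no right child.
    Visit 25.
  Visit 16.
At 31: go right to 38.
  At 38: go left to 27.
    At 27: no left child.
    At 27: go right to 29.
      29 is a leaf — visit 29.
    Visit 27.
  At 38: go right to 26.
    26 is a leaf — visit 26.
  Visit 38.
Visit 31.
Full post-order sequence: 1, 33, 7, 25, 16, 29, 27, 26, 38, 31.

5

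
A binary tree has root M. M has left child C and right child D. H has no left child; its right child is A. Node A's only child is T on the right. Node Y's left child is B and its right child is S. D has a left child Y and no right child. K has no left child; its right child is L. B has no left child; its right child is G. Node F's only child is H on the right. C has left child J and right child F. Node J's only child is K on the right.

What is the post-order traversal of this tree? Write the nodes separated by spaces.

L K J T A H F C G B S Y D M

Post-order visits the left subtree, then the right subtree, then the node.
At M: go left to C.
  At C: go left to J.
    At J: no left child.
    At J: go right to K.
      At K: no left child.
      At K: go right to L.
        L is a leaf — visit L.
      Visit K.
    Visit J.
  At C: go right to F.
    At F: no left child.
    At F: go right to H.
      At H: no left child.
      At H: go right to A.
        At A: no left child.
        At A: go right to T.
          T is a leaf — visit T.
        Visit A.
      Visit H.
    Visit F.
  Visit C.
At M: go right to D.
  At D: go left to Y.
    At Y: go left to B.
      At B: no left child.
      At B: go right to G.
        G is a leaf — visit G.
      Visit B.
    At Y: go right to S.
      S is a leaf — visit S.
    Visit Y.
  At D: no right child.
  Visit D.
Visit M.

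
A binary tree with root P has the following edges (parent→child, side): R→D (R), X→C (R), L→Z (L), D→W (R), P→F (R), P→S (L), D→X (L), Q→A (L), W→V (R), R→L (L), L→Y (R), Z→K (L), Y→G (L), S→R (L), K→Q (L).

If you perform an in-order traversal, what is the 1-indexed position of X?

In-order visits the left subtree, then the node, then the right subtree.
At P: go left to S.
  At S: go left to R.
    At R: go left to L.
      At L: go left to Z.
        At Z: go left to K.
          At K: go left to Q.
            At Q: go left to A.
              A is a leaf — visit A.
            Visit Q.
            At Q: no right child.
          Visit K.
          At K: no right child.
        Visit Z.
        At Z: no right child.
      Visit L.
      At L: go right to Y.
        At Y: go left to G.
          G is a leaf — visit G.
        Visit Y.
        At Y: no right child.
    Visit R.
    At R: go right to D.
      At D: go left to X.
        At X: no left child.
        Visit X.
        At X: go right to C.
          C is a leaf — visit C.
      Visit D.
      At D: go right to W.
        At W: no left child.
        Visit W.
        At W: go right to V.
          V is a leaf — visit V.
  Visit S.
  At S: no right child.
Visit P.
At P: go right to F.
  F is a leaf — visit F.
Full in-order sequence: A, Q, K, Z, L, G, Y, R, X, C, D, W, V, S, P, F.

9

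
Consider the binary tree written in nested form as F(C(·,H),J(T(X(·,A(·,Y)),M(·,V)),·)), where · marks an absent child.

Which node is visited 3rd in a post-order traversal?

Post-order visits the left subtree, then the right subtree, then the node.
At F: go left to C.
  At C: no left child.
  At C: go right to H.
    H is a leaf — visit H.
  Visit C.
At F: go right to J.
  At J: go left to T.
    At T: go left to X.
      At X: no left child.
      At X: go right to A.
        At A: no left child.
        At A: go right to Y.
          Y is a leaf — visit Y.
        Visit A.
      Visit X.
    At T: go right to M.
      At M: no left child.
      At M: go right to V.
        V is a leaf — visit V.
      Visit M.
    Visit T.
  At J: no right child.
  Visit J.
Visit F.
Full post-order sequence: H, C, Y, A, X, V, M, T, J, F.

Y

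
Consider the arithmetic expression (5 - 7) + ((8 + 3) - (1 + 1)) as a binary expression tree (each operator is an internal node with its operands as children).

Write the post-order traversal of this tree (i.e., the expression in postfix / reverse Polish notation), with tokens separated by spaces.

5 7 - 8 3 + 1 1 + - +

Post-order on an expression tree gives postfix notation: for each operator, emit left operand, right operand, then the operator.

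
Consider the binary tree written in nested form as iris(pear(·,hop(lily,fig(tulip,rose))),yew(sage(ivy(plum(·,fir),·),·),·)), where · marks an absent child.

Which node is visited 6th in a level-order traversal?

Level-order visits nodes level by level from the root, left to right within each level.
Level 0: iris
Level 1: pear, yew
Level 2: hop, sage
Level 3: lily, fig, ivy
Level 4: tulip, rose, plum
Level 5: fir
Full level-order sequence: iris, pear, yew, hop, sage, lily, fig, ivy, tulip, rose, plum, fir.

lily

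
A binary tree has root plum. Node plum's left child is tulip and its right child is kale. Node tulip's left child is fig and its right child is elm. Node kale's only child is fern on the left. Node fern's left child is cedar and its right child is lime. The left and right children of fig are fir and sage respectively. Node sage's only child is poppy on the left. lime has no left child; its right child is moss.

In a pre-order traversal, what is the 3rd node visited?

Pre-order visits the node, then its left subtree, then its right subtree.
Visit plum.
At plum: go left to tulip.
  Visit tulip.
  At tulip: go left to fig.
    Visit fig.
    At fig: go left to fir.
      fir is a leaf — visit fir.
    At fig: go right to sage.
      Visit sage.
      At sage: go left to poppy.
        poppy is a leaf — visit poppy.
      At sage: no right child.
  At tulip: go right to elm.
    elm is a leaf — visit elm.
At plum: go right to kale.
  Visit kale.
  At kale: go left to fern.
    Visit fern.
    At fern: go left to cedar.
      cedar is a leaf — visit cedar.
    At fern: go right to lime.
      Visit lime.
      At lime: no left child.
      At lime: go right to moss.
        moss is a leaf — visit moss.
  At kale: no right child.
Full pre-order sequence: plum, tulip, fig, fir, sage, poppy, elm, kale, fern, cedar, lime, moss.

fig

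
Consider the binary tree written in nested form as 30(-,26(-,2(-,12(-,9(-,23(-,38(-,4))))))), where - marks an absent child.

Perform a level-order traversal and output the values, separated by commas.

Level-order visits nodes level by level from the root, left to right within each level.
Level 0: 30
Level 1: 26
Level 2: 2
Level 3: 12
Level 4: 9
Level 5: 23
Level 6: 38
Level 7: 4

30, 26, 2, 12, 9, 23, 38, 4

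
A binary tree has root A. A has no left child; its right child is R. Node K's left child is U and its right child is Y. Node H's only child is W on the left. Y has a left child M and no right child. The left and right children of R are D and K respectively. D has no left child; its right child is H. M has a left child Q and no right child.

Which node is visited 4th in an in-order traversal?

H

In-order visits the left subtree, then the node, then the right subtree.
At A: no left child.
Visit A.
At A: go right to R.
  At R: go left to D.
    At D: no left child.
    Visit D.
    At D: go right to H.
      At H: go left to W.
        W is a leaf — visit W.
      Visit H.
      At H: no right child.
  Visit R.
  At R: go right to K.
    At K: go left to U.
      U is a leaf — visit U.
    Visit K.
    At K: go right to Y.
      At Y: go left to M.
        At M: go left to Q.
          Q is a leaf — visit Q.
        Visit M.
        At M: no right child.
      Visit Y.
      At Y: no right child.
Full in-order sequence: A, D, W, H, R, U, K, Q, M, Y.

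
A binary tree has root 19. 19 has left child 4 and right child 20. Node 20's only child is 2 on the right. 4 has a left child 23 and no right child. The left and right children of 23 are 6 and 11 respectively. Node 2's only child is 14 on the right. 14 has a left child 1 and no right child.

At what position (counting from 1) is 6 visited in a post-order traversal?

1

Post-order visits the left subtree, then the right subtree, then the node.
At 19: go left to 4.
  At 4: go left to 23.
    At 23: go left to 6.
      6 is a leaf — visit 6.
    At 23: go right to 11.
      11 is a leaf — visit 11.
    Visit 23.
  At 4: no right child.
  Visit 4.
At 19: go right to 20.
  At 20: no left child.
  At 20: go right to 2.
    At 2: no left child.
    At 2: go right to 14.
      At 14: go left to 1.
        1 is a leaf — visit 1.
      At 14: no right child.
      Visit 14.
    Visit 2.
  Visit 20.
Visit 19.
Full post-order sequence: 6, 11, 23, 4, 1, 14, 2, 20, 19.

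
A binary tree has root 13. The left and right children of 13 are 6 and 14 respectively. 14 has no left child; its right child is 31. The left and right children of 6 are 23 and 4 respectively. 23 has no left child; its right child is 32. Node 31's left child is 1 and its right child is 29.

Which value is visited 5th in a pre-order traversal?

Pre-order visits the node, then its left subtree, then its right subtree.
Visit 13.
At 13: go left to 6.
  Visit 6.
  At 6: go left to 23.
    Visit 23.
    At 23: no left child.
    At 23: go right to 32.
      32 is a leaf — visit 32.
  At 6: go right to 4.
    4 is a leaf — visit 4.
At 13: go right to 14.
  Visit 14.
  At 14: no left child.
  At 14: go right to 31.
    Visit 31.
    At 31: go left to 1.
      1 is a leaf — visit 1.
    At 31: go right to 29.
      29 is a leaf — visit 29.
Full pre-order sequence: 13, 6, 23, 32, 4, 14, 31, 1, 29.

4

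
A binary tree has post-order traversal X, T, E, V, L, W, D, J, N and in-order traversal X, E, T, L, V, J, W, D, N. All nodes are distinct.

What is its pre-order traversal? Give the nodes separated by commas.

N, J, L, E, X, T, V, D, W

The last element of post-order is the root; it splits in-order into left and right subtrees.
Root N: left subtree has 8 nodes {X, E, T, L, V, J, W, D}, right has 0 { }.
  Root J: left subtree has 5 nodes {X, E, T, L, V}, right has 2 {W, D}.
    Root L: left subtree has 3 nodes {X, E, T}, right has 1 {V}.
      Root E: left subtree has 1 node {X}, right has 1 {T}.
    Root D: left subtree has 1 node {W}, right has 0 { }.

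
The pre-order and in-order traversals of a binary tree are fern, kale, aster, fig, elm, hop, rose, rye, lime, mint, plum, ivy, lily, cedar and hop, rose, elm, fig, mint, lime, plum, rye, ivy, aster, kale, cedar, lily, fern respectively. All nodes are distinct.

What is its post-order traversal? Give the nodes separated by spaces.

The first element of pre-order is the root; it splits in-order into left and right subtrees.
Root fern: left subtree has 13 nodes {hop, rose, elm, fig, mint, lime, plum, rye, ivy, aster, kale, cedar, lily}, right has 0 { }.
  Root kale: left subtree has 10 nodes {hop, rose, elm, fig, mint, lime, plum, rye, ivy, aster}, right has 2 {cedar, lily}.
    Root aster: left subtree has 9 nodes {hop, rose, elm, fig, mint, lime, plum, rye, ivy}, right has 0 { }.
      Root fig: left subtree has 3 nodes {hop, rose, elm}, right has 5 {mint, lime, plum, rye, ivy}.
        Root elm: left subtree has 2 nodes {hop, rose}, right has 0 { }.
          Root hop: left subtree has 0 nodes { }, right has 1 {rose}.
        Root rye: left subtree has 3 nodes {mint, lime, plum}, right has 1 {ivy}.
          Root lime: left subtree has 1 node {mint}, right has 1 {plum}.
    Root lily: left subtree has 1 node {cedar}, right has 0 { }.

rose hop elm mint plum lime ivy rye fig aster cedar lily kale fern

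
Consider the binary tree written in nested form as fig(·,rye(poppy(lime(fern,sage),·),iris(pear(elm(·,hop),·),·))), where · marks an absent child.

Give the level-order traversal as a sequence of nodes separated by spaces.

fig rye poppy iris lime pear fern sage elm hop

Level-order visits nodes level by level from the root, left to right within each level.
Level 0: fig
Level 1: rye
Level 2: poppy, iris
Level 3: lime, pear
Level 4: fern, sage, elm
Level 5: hop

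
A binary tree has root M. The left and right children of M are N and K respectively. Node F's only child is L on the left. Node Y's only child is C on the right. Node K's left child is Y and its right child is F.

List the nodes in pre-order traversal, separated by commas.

M, N, K, Y, C, F, L

Pre-order visits the node, then its left subtree, then its right subtree.
Visit M.
At M: go left to N.
  N is a leaf — visit N.
At M: go right to K.
  Visit K.
  At K: go left to Y.
    Visit Y.
    At Y: no left child.
    At Y: go right to C.
      C is a leaf — visit C.
  At K: go right to F.
    Visit F.
    At F: go left to L.
      L is a leaf — visit L.
    At F: no right child.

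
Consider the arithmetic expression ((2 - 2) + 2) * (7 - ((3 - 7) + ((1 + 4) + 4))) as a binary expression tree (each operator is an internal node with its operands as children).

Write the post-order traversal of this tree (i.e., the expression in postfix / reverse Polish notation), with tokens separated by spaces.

2 2 - 2 + 7 3 7 - 1 4 + 4 + + - *

Post-order on an expression tree gives postfix notation: for each operator, emit left operand, right operand, then the operator.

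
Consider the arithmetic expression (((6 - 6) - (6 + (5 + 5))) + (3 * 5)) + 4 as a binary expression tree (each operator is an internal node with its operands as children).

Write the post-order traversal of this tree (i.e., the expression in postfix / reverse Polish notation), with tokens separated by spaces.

Post-order on an expression tree gives postfix notation: for each operator, emit left operand, right operand, then the operator.

6 6 - 6 5 5 + + - 3 5 * + 4 +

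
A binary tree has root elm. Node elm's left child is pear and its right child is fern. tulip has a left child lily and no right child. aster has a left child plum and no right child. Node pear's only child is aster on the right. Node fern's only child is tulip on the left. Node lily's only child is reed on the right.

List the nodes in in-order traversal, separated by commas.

pear, plum, aster, elm, lily, reed, tulip, fern

In-order visits the left subtree, then the node, then the right subtree.
At elm: go left to pear.
  At pear: no left child.
  Visit pear.
  At pear: go right to aster.
    At aster: go left to plum.
      plum is a leaf — visit plum.
    Visit aster.
    At aster: no right child.
Visit elm.
At elm: go right to fern.
  At fern: go left to tulip.
    At tulip: go left to lily.
      At lily: no left child.
      Visit lily.
      At lily: go right to reed.
        reed is a leaf — visit reed.
    Visit tulip.
    At tulip: no right child.
  Visit fern.
  At fern: no right child.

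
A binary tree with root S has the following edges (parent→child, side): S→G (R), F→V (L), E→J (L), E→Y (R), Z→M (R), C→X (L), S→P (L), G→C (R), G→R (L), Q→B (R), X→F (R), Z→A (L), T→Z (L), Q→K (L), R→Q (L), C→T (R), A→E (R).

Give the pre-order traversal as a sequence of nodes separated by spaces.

S P G R Q K B C X F V T Z A E J Y M

Pre-order visits the node, then its left subtree, then its right subtree.
Visit S.
At S: go left to P.
  P is a leaf — visit P.
At S: go right to G.
  Visit G.
  At G: go left to R.
    Visit R.
    At R: go left to Q.
      Visit Q.
      At Q: go left to K.
        K is a leaf — visit K.
      At Q: go right to B.
        B is a leaf — visit B.
    At R: no right child.
  At G: go right to C.
    Visit C.
    At C: go left to X.
      Visit X.
      At X: no left child.
      At X: go right to F.
        Visit F.
        At F: go left to V.
          V is a leaf — visit V.
        At F: no right child.
    At C: go right to T.
      Visit T.
      At T: go left to Z.
        Visit Z.
        At Z: go left to A.
          Visit A.
          At A: no left child.
          At A: go right to E.
            Visit E.
            At E: go left to J.
              J is a leaf — visit J.
            At E: go right to Y.
              Y is a leaf — visit Y.
        At Z: go right to M.
          M is a leaf — visit M.
      At T: no right child.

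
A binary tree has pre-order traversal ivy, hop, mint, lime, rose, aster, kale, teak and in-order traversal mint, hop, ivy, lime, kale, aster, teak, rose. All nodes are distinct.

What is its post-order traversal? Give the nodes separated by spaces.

The first element of pre-order is the root; it splits in-order into left and right subtrees.
Root ivy: left subtree has 2 nodes {mint, hop}, right has 5 {lime, kale, aster, teak, rose}.
  Root hop: left subtree has 1 node {mint}, right has 0 { }.
  Root lime: left subtree has 0 nodes { }, right has 4 {kale, aster, teak, rose}.
    Root rose: left subtree has 3 nodes {kale, aster, teak}, right has 0 { }.
      Root aster: left subtree has 1 node {kale}, right has 1 {teak}.

mint hop kale teak aster rose lime ivy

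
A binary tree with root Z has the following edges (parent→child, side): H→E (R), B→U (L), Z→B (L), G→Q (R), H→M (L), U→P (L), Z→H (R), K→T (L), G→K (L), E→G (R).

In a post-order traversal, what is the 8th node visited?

Post-order visits the left subtree, then the right subtree, then the node.
At Z: go left to B.
  At B: go left to U.
    At U: go left to P.
      P is a leaf — visit P.
    At U: no right child.
    Visit U.
  At B: no right child.
  Visit B.
At Z: go right to H.
  At H: go left to M.
    M is a leaf — visit M.
  At H: go right to E.
    At E: no left child.
    At E: go right to G.
      At G: go left to K.
        At K: go left to T.
          T is a leaf — visit T.
        At K: no right child.
        Visit K.
      At G: go right to Q.
        Q is a leaf — visit Q.
      Visit G.
    Visit E.
  Visit H.
Visit Z.
Full post-order sequence: P, U, B, M, T, K, Q, G, E, H, Z.

G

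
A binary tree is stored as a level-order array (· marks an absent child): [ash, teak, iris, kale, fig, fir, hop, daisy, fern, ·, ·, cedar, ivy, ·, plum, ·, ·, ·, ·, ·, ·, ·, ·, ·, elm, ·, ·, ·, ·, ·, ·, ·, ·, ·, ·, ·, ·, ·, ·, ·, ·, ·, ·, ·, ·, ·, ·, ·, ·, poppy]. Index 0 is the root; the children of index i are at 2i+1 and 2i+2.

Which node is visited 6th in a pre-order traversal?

Pre-order visits the node, then its left subtree, then its right subtree.
Visit ash.
At ash: go left to teak.
  Visit teak.
  At teak: go left to kale.
    Visit kale.
    At kale: go left to daisy.
      daisy is a leaf — visit daisy.
    At kale: go right to fern.
      fern is a leaf — visit fern.
  At teak: go right to fig.
    fig is a leaf — visit fig.
At ash: go right to iris.
  Visit iris.
  At iris: go left to fir.
    Visit fir.
    At fir: go left to cedar.
      Visit cedar.
      At cedar: no left child.
      At cedar: go right to elm.
        Visit elm.
        At elm: go left to poppy.
          poppy is a leaf — visit poppy.
        At elm: no right child.
    At fir: go right to ivy.
      ivy is a leaf — visit ivy.
  At iris: go right to hop.
    Visit hop.
    At hop: no left child.
    At hop: go right to plum.
      plum is a leaf — visit plum.
Full pre-order sequence: ash, teak, kale, daisy, fern, fig, iris, fir, cedar, elm, poppy, ivy, hop, plum.

fig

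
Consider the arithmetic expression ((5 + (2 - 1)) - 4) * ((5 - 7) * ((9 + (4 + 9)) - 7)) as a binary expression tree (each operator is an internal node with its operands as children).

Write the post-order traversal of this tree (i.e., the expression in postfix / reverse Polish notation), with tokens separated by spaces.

5 2 1 - + 4 - 5 7 - 9 4 9 + + 7 - * *

Post-order on an expression tree gives postfix notation: for each operator, emit left operand, right operand, then the operator.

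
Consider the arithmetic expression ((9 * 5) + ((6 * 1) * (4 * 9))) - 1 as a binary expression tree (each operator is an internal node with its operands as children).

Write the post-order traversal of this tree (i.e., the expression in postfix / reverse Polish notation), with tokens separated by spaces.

9 5 * 6 1 * 4 9 * * + 1 -

Post-order on an expression tree gives postfix notation: for each operator, emit left operand, right operand, then the operator.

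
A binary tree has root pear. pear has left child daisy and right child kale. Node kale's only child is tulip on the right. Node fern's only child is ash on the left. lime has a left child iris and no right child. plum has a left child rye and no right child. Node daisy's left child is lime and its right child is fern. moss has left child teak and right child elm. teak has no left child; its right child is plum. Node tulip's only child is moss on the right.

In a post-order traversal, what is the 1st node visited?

iris

Post-order visits the left subtree, then the right subtree, then the node.
At pear: go left to daisy.
  At daisy: go left to lime.
    At lime: go left to iris.
      iris is a leaf — visit iris.
    At lime: no right child.
    Visit lime.
  At daisy: go right to fern.
    At fern: go left to ash.
      ash is a leaf — visit ash.
    At fern: no right child.
    Visit fern.
  Visit daisy.
At pear: go right to kale.
  At kale: no left child.
  At kale: go right to tulip.
    At tulip: no left child.
    At tulip: go right to moss.
      At moss: go left to teak.
        At teak: no left child.
        At teak: go right to plum.
          At plum: go left to rye.
            rye is a leaf — visit rye.
          At plum: no right child.
          Visit plum.
        Visit teak.
      At moss: go right to elm.
        elm is a leaf — visit elm.
      Visit moss.
    Visit tulip.
  Visit kale.
Visit pear.
Full post-order sequence: iris, lime, ash, fern, daisy, rye, plum, teak, elm, moss, tulip, kale, pear.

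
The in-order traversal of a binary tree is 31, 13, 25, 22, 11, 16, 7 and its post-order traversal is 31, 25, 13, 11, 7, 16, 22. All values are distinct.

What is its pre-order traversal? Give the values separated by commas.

22, 13, 31, 25, 16, 11, 7

The last element of post-order is the root; it splits in-order into left and right subtrees.
Root 22: left subtree has 3 nodes {31, 13, 25}, right has 3 {11, 16, 7}.
  Root 13: left subtree has 1 node {31}, right has 1 {25}.
  Root 16: left subtree has 1 node {11}, right has 1 {7}.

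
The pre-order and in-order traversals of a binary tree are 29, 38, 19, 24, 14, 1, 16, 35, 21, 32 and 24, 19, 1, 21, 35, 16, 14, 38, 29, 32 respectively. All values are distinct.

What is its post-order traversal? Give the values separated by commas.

The first element of pre-order is the root; it splits in-order into left and right subtrees.
Root 29: left subtree has 8 nodes {24, 19, 1, 21, 35, 16, 14, 38}, right has 1 {32}.
  Root 38: left subtree has 7 nodes {24, 19, 1, 21, 35, 16, 14}, right has 0 { }.
    Root 19: left subtree has 1 node {24}, right has 5 {1, 21, 35, 16, 14}.
      Root 14: left subtree has 4 nodes {1, 21, 35, 16}, right has 0 { }.
        Root 1: left subtree has 0 nodes { }, right has 3 {21, 35, 16}.
          Root 16: left subtree has 2 nodes {21, 35}, right has 0 { }.
            Root 35: left subtree has 1 node {21}, right has 0 { }.

24, 21, 35, 16, 1, 14, 19, 38, 32, 29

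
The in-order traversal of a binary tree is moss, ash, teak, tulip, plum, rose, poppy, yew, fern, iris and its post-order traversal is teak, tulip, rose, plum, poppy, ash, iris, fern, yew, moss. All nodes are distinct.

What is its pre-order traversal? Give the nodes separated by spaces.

The last element of post-order is the root; it splits in-order into left and right subtrees.
Root moss: left subtree has 0 nodes { }, right has 9 {ash, teak, tulip, plum, rose, poppy, yew, fern, iris}.
  Root yew: left subtree has 6 nodes {ash, teak, tulip, plum, rose, poppy}, right has 2 {fern, iris}.
    Root ash: left subtree has 0 nodes { }, right has 5 {teak, tulip, plum, rose, poppy}.
      Root poppy: left subtree has 4 nodes {teak, tulip, plum, rose}, right has 0 { }.
        Root plum: left subtree has 2 nodes {teak, tulip}, right has 1 {rose}.
          Root tulip: left subtree has 1 node {teak}, right has 0 { }.
    Root fern: left subtree has 0 nodes { }, right has 1 {iris}.

moss yew ash poppy plum tulip teak rose fern iris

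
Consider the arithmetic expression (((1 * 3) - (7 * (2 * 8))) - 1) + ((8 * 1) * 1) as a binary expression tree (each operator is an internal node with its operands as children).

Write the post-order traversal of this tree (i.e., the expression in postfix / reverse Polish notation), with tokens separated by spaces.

1 3 * 7 2 8 * * - 1 - 8 1 * 1 * +

Post-order on an expression tree gives postfix notation: for each operator, emit left operand, right operand, then the operator.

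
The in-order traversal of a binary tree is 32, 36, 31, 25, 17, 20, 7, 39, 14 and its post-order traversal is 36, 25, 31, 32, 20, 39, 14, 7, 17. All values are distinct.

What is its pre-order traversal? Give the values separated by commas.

The last element of post-order is the root; it splits in-order into left and right subtrees.
Root 17: left subtree has 4 nodes {32, 36, 31, 25}, right has 4 {20, 7, 39, 14}.
  Root 32: left subtree has 0 nodes { }, right has 3 {36, 31, 25}.
    Root 31: left subtree has 1 node {36}, right has 1 {25}.
  Root 7: left subtree has 1 node {20}, right has 2 {39, 14}.
    Root 14: left subtree has 1 node {39}, right has 0 { }.

17, 32, 31, 36, 25, 7, 20, 14, 39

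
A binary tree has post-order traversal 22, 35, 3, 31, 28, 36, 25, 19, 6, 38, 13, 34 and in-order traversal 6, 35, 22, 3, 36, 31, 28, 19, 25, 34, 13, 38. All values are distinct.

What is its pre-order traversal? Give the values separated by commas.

The last element of post-order is the root; it splits in-order into left and right subtrees.
Root 34: left subtree has 9 nodes {6, 35, 22, 3, 36, 31, 28, 19, 25}, right has 2 {13, 38}.
  Root 6: left subtree has 0 nodes { }, right has 8 {35, 22, 3, 36, 31, 28, 19, 25}.
    Root 19: left subtree has 6 nodes {35, 22, 3, 36, 31, 28}, right has 1 {25}.
      Root 36: left subtree has 3 nodes {35, 22, 3}, right has 2 {31, 28}.
        Root 3: left subtree has 2 nodes {35, 22}, right has 0 { }.
          Root 35: left subtree has 0 nodes { }, right has 1 {22}.
        Root 28: left subtree has 1 node {31}, right has 0 { }.
  Root 13: left subtree has 0 nodes { }, right has 1 {38}.

34, 6, 19, 36, 3, 35, 22, 28, 31, 25, 13, 38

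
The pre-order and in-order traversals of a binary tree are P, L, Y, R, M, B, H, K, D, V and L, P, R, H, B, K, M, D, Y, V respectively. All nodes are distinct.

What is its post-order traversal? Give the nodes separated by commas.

L, H, K, B, D, M, R, V, Y, P

The first element of pre-order is the root; it splits in-order into left and right subtrees.
Root P: left subtree has 1 node {L}, right has 8 {R, H, B, K, M, D, Y, V}.
  Root Y: left subtree has 6 nodes {R, H, B, K, M, D}, right has 1 {V}.
    Root R: left subtree has 0 nodes { }, right has 5 {H, B, K, M, D}.
      Root M: left subtree has 3 nodes {H, B, K}, right has 1 {D}.
        Root B: left subtree has 1 node {H}, right has 1 {K}.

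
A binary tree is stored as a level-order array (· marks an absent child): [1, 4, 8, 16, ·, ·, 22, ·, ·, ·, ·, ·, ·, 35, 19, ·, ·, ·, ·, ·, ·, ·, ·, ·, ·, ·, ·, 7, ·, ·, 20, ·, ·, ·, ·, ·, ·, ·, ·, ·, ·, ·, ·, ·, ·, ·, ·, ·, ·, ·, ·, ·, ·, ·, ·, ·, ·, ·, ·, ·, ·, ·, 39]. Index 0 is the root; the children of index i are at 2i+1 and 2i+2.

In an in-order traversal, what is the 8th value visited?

19

In-order visits the left subtree, then the node, then the right subtree.
At 1: go left to 4.
  At 4: go left to 16.
    16 is a leaf — visit 16.
  Visit 4.
  At 4: no right child.
Visit 1.
At 1: go right to 8.
  At 8: no left child.
  Visit 8.
  At 8: go right to 22.
    At 22: go left to 35.
      At 35: go left to 7.
        7 is a leaf — visit 7.
      Visit 35.
      At 35: no right child.
    Visit 22.
    At 22: go right to 19.
      At 19: no left child.
      Visit 19.
      At 19: go right to 20.
        At 20: no left child.
        Visit 20.
        At 20: go right to 39.
          39 is a leaf — visit 39.
Full in-order sequence: 16, 4, 1, 8, 7, 35, 22, 19, 20, 39.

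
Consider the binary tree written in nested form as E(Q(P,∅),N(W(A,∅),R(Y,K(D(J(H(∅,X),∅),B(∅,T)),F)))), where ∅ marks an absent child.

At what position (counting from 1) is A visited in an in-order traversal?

In-order visits the left subtree, then the node, then the right subtree.
At E: go left to Q.
  At Q: go left to P.
    P is a leaf — visit P.
  Visit Q.
  At Q: no right child.
Visit E.
At E: go right to N.
  At N: go left to W.
    At W: go left to A.
      A is a leaf — visit A.
    Visit W.
    At W: no right child.
  Visit N.
  At N: go right to R.
    At R: go left to Y.
      Y is a leaf — visit Y.
    Visit R.
    At R: go right to K.
      At K: go left to D.
        At D: go left to J.
          At J: go left to H.
            At H: no left child.
            Visit H.
            At H: go right to X.
              X is a leaf — visit X.
          Visit J.
          At J: no right child.
        Visit D.
        At D: go right to B.
          At B: no left child.
          Visit B.
          At B: go right to T.
            T is a leaf — visit T.
      Visit K.
      At K: go right to F.
        F is a leaf — visit F.
Full in-order sequence: P, Q, E, A, W, N, Y, R, H, X, J, D, B, T, K, F.

4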